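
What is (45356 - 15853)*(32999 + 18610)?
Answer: 1522620327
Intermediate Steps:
(45356 - 15853)*(32999 + 18610) = 29503*51609 = 1522620327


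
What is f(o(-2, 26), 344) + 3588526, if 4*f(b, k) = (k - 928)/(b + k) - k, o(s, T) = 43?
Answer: 1388726134/387 ≈ 3.5884e+6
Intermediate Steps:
f(b, k) = -k/4 + (-928 + k)/(4*(b + k)) (f(b, k) = ((k - 928)/(b + k) - k)/4 = ((-928 + k)/(b + k) - k)/4 = (-k + (-928 + k)/(b + k))/4 = -k/4 + (-928 + k)/(4*(b + k)))
f(o(-2, 26), 344) + 3588526 = (-928 + 344 - 1*344² - 1*43*344)/(4*(43 + 344)) + 3588526 = (¼)*(-928 + 344 - 1*118336 - 14792)/387 + 3588526 = (¼)*(1/387)*(-928 + 344 - 118336 - 14792) + 3588526 = (¼)*(1/387)*(-133712) + 3588526 = -33428/387 + 3588526 = 1388726134/387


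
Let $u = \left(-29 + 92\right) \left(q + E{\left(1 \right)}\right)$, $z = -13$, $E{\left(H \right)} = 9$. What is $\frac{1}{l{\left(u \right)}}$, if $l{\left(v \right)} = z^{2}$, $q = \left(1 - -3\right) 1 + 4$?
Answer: $\frac{1}{169} \approx 0.0059172$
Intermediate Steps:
$q = 8$ ($q = \left(1 + 3\right) 1 + 4 = 4 \cdot 1 + 4 = 4 + 4 = 8$)
$u = 1071$ ($u = \left(-29 + 92\right) \left(8 + 9\right) = 63 \cdot 17 = 1071$)
$l{\left(v \right)} = 169$ ($l{\left(v \right)} = \left(-13\right)^{2} = 169$)
$\frac{1}{l{\left(u \right)}} = \frac{1}{169}$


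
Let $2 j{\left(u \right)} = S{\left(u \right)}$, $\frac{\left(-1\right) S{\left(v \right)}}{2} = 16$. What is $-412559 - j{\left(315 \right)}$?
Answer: $-412543$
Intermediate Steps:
$S{\left(v \right)} = -32$ ($S{\left(v \right)} = \left(-2\right) 16 = -32$)
$j{\left(u \right)} = -16$ ($j{\left(u \right)} = \frac{1}{2} \left(-32\right) = -16$)
$-412559 - j{\left(315 \right)} = -412559 - -16 = -412559 + 16 = -412543$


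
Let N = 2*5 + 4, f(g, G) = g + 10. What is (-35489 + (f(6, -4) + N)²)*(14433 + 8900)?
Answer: -807065137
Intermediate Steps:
f(g, G) = 10 + g
N = 14 (N = 10 + 4 = 14)
(-35489 + (f(6, -4) + N)²)*(14433 + 8900) = (-35489 + ((10 + 6) + 14)²)*(14433 + 8900) = (-35489 + (16 + 14)²)*23333 = (-35489 + 30²)*23333 = (-35489 + 900)*23333 = -34589*23333 = -807065137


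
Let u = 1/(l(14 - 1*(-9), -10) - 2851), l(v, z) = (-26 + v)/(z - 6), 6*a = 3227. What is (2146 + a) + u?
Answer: 734506043/273678 ≈ 2683.8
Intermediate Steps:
a = 3227/6 (a = (1/6)*3227 = 3227/6 ≈ 537.83)
l(v, z) = (-26 + v)/(-6 + z)
u = -16/45613 (u = 1/((-26 + (14 - 1*(-9)))/(-6 - 10) - 2851) = 1/((-26 + (14 + 9))/(-16) - 2851) = 1/(-(-26 + 23)/16 - 2851) = 1/(-1/16*(-3) - 2851) = 1/(3/16 - 2851) = 1/(-45613/16) = -16/45613 ≈ -0.00035078)
(2146 + a) + u = (2146 + 3227/6) - 16/45613 = 16103/6 - 16/45613 = 734506043/273678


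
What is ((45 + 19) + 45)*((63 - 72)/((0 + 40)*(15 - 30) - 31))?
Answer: 981/631 ≈ 1.5547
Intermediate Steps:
((45 + 19) + 45)*((63 - 72)/((0 + 40)*(15 - 30) - 31)) = (64 + 45)*(-9/(40*(-15) - 31)) = 109*(-9/(-600 - 31)) = 109*(-9/(-631)) = 109*(-9*(-1/631)) = 109*(9/631) = 981/631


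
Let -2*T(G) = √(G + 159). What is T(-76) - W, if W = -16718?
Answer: 16718 - √83/2 ≈ 16713.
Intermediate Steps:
T(G) = -√(159 + G)/2 (T(G) = -√(G + 159)/2 = -√(159 + G)/2)
T(-76) - W = -√(159 - 76)/2 - 1*(-16718) = -√83/2 + 16718 = 16718 - √83/2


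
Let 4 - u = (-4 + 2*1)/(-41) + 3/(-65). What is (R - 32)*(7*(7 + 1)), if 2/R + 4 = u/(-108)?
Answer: -704806592/387311 ≈ -1819.7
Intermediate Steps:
u = 10653/2665 (u = 4 - ((-4 + 2*1)/(-41) + 3/(-65)) = 4 - ((-4 + 2)*(-1/41) + 3*(-1/65)) = 4 - (-2*(-1/41) - 3/65) = 4 - (2/41 - 3/65) = 4 - 1*7/2665 = 4 - 7/2665 = 10653/2665 ≈ 3.9974)
R = -191880/387311 (R = 2/(-4 + (10653/2665)/(-108)) = 2/(-4 + (10653/2665)*(-1/108)) = 2/(-4 - 3551/95940) = 2/(-387311/95940) = 2*(-95940/387311) = -191880/387311 ≈ -0.49542)
(R - 32)*(7*(7 + 1)) = (-191880/387311 - 32)*(7*(7 + 1)) = -88100824*8/387311 = -12585832/387311*56 = -704806592/387311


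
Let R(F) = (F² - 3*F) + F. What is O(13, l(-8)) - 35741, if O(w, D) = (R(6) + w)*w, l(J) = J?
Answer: -35260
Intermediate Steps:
R(F) = F² - 2*F
O(w, D) = w*(24 + w) (O(w, D) = (6*(-2 + 6) + w)*w = (6*4 + w)*w = (24 + w)*w = w*(24 + w))
O(13, l(-8)) - 35741 = 13*(24 + 13) - 35741 = 13*37 - 35741 = 481 - 35741 = -35260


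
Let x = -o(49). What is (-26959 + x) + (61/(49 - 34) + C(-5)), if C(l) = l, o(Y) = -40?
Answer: -403799/15 ≈ -26920.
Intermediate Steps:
x = 40 (x = -1*(-40) = 40)
(-26959 + x) + (61/(49 - 34) + C(-5)) = (-26959 + 40) + (61/(49 - 34) - 5) = -26919 + (61/15 - 5) = -26919 - 14/15 = -403799/15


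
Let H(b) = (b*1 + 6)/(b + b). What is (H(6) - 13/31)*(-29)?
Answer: -522/31 ≈ -16.839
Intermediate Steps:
H(b) = (6 + b)/(2*b) (H(b) = (b + 6)/((2*b)) = (6 + b)*(1/(2*b)) = (6 + b)/(2*b))
(H(6) - 13/31)*(-29) = ((1/2)*(6 + 6)/6 - 13/31)*(-29) = ((1/2)*(1/6)*12 - 13*1/31)*(-29) = (1 - 13/31)*(-29) = (18/31)*(-29) = -522/31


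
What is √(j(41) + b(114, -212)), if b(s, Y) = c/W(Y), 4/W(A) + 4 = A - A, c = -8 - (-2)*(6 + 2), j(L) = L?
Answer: √33 ≈ 5.7446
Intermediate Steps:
c = 8 (c = -8 - (-2)*8 = -8 - 1*(-16) = -8 + 16 = 8)
W(A) = -1 (W(A) = 4/(-4 + (A - A)) = 4/(-4 + 0) = 4/(-4) = 4*(-¼) = -1)
b(s, Y) = -8 (b(s, Y) = 8/(-1) = 8*(-1) = -8)
√(j(41) + b(114, -212)) = √(41 - 8) = √33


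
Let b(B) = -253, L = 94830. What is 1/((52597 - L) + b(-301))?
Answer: -1/42486 ≈ -2.3537e-5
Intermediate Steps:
1/((52597 - L) + b(-301)) = 1/((52597 - 1*94830) - 253) = 1/((52597 - 94830) - 253) = 1/(-42233 - 253) = 1/(-42486) = -1/42486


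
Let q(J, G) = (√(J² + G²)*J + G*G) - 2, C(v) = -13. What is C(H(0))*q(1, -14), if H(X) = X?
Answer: -2522 - 13*√197 ≈ -2704.5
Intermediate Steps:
q(J, G) = -2 + G² + J*√(G² + J²) (q(J, G) = (√(G² + J²)*J + G²) - 2 = (J*√(G² + J²) + G²) - 2 = (G² + J*√(G² + J²)) - 2 = -2 + G² + J*√(G² + J²))
C(H(0))*q(1, -14) = -13*(-2 + (-14)² + 1*√((-14)² + 1²)) = -13*(-2 + 196 + 1*√(196 + 1)) = -13*(-2 + 196 + 1*√197) = -13*(-2 + 196 + √197) = -13*(194 + √197) = -2522 - 13*√197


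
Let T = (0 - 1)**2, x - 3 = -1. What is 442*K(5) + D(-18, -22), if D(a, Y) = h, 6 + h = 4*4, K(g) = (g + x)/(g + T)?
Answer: 1577/3 ≈ 525.67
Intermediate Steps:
x = 2 (x = 3 - 1 = 2)
T = 1 (T = (-1)**2 = 1)
K(g) = (2 + g)/(1 + g) (K(g) = (g + 2)/(g + 1) = (2 + g)/(1 + g))
h = 10 (h = -6 + 4*4 = -6 + 16 = 10)
D(a, Y) = 10
442*K(5) + D(-18, -22) = 442*((2 + 5)/(1 + 5)) + 10 = 442*(7/6) + 10 = 1547/3 + 10 = 1577/3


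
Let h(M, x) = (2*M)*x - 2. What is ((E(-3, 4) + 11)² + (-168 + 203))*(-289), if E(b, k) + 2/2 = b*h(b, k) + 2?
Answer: -2351015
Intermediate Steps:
h(M, x) = -2 + 2*M*x (h(M, x) = 2*M*x - 2 = -2 + 2*M*x)
E(b, k) = 1 + b*(-2 + 2*b*k) (E(b, k) = -1 + (b*(-2 + 2*b*k) + 2) = -1 + (2 + b*(-2 + 2*b*k)) = 1 + b*(-2 + 2*b*k))
((E(-3, 4) + 11)² + (-168 + 203))*(-289) = (((1 + 2*(-3)*(-1 - 3*4)) + 11)² + (-168 + 203))*(-289) = (((1 + 2*(-3)*(-1 - 12)) + 11)² + 35)*(-289) = (((1 + 2*(-3)*(-13)) + 11)² + 35)*(-289) = (((1 + 78) + 11)² + 35)*(-289) = ((79 + 11)² + 35)*(-289) = (90² + 35)*(-289) = (8100 + 35)*(-289) = 8135*(-289) = -2351015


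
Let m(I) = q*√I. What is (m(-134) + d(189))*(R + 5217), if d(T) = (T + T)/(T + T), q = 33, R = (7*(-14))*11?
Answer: 4139 + 136587*I*√134 ≈ 4139.0 + 1.5811e+6*I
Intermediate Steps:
R = -1078 (R = -98*11 = -1078)
d(T) = 1 (d(T) = (2*T)/((2*T)) = (2*T)*(1/(2*T)) = 1)
m(I) = 33*√I
(m(-134) + d(189))*(R + 5217) = (33*√(-134) + 1)*(-1078 + 5217) = (33*(I*√134) + 1)*4139 = (33*I*√134 + 1)*4139 = (1 + 33*I*√134)*4139 = 4139 + 136587*I*√134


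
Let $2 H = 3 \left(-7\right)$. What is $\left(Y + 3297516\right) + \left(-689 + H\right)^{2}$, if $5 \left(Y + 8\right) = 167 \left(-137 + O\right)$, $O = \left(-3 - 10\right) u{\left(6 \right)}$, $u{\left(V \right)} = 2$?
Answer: $\frac{75627281}{20} \approx 3.7814 \cdot 10^{6}$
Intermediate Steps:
$O = -26$ ($O = \left(-3 - 10\right) 2 = \left(-13\right) 2 = -26$)
$H = - \frac{21}{2}$ ($H = \frac{3 \left(-7\right)}{2} = \frac{1}{2} \left(-21\right) = - \frac{21}{2} \approx -10.5$)
$Y = - \frac{27261}{5}$ ($Y = -8 + \frac{167 \left(-137 - 26\right)}{5} = -8 + \frac{167 \left(-163\right)}{5} = -8 + \frac{1}{5} \left(-27221\right) = -8 - \frac{27221}{5} = - \frac{27261}{5} \approx -5452.2$)
$\left(Y + 3297516\right) + \left(-689 + H\right)^{2} = \left(- \frac{27261}{5} + 3297516\right) + \left(-689 - \frac{21}{2}\right)^{2} = \frac{16460319}{5} + \left(- \frac{1399}{2}\right)^{2} = \frac{16460319}{5} + \frac{1957201}{4} = \frac{75627281}{20}$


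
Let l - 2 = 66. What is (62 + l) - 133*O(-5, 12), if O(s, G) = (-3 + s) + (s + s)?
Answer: 2524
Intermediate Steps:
l = 68 (l = 2 + 66 = 68)
O(s, G) = -3 + 3*s (O(s, G) = (-3 + s) + 2*s = -3 + 3*s)
(62 + l) - 133*O(-5, 12) = (62 + 68) - 133*(-3 + 3*(-5)) = 130 - 133*(-3 - 15) = 130 - 133*(-18) = 130 + 2394 = 2524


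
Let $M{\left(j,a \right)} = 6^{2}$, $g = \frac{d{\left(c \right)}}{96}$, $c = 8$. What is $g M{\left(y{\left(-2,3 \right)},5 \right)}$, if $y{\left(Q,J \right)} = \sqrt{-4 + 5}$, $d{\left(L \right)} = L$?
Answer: $3$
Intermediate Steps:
$y{\left(Q,J \right)} = 1$ ($y{\left(Q,J \right)} = \sqrt{1} = 1$)
$g = \frac{1}{12}$ ($g = \frac{8}{96} = 8 \cdot \frac{1}{96} = \frac{1}{12} \approx 0.083333$)
$M{\left(j,a \right)} = 36$
$g M{\left(y{\left(-2,3 \right)},5 \right)} = \frac{1}{12} \cdot 36 = 3$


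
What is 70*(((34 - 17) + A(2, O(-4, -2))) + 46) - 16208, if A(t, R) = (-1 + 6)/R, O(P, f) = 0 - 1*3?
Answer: -35744/3 ≈ -11915.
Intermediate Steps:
O(P, f) = -3 (O(P, f) = 0 - 3 = -3)
A(t, R) = 5/R
70*(((34 - 17) + A(2, O(-4, -2))) + 46) - 16208 = 70*(((34 - 17) + 5/(-3)) + 46) - 16208 = 70*((17 + 5*(-⅓)) + 46) - 16208 = 70*((17 - 5/3) + 46) - 16208 = 70*(46/3 + 46) - 16208 = 70*(184/3) - 16208 = 12880/3 - 16208 = -35744/3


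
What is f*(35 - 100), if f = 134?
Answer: -8710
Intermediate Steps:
f*(35 - 100) = 134*(35 - 100) = 134*(-65) = -8710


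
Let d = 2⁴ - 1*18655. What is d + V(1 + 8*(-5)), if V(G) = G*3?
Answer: -18756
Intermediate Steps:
V(G) = 3*G
d = -18639 (d = 16 - 18655 = -18639)
d + V(1 + 8*(-5)) = -18639 + 3*(1 + 8*(-5)) = -18639 + 3*(1 - 40) = -18639 + 3*(-39) = -18639 - 117 = -18756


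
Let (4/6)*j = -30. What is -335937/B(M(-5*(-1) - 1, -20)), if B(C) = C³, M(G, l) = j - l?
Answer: 335937/15625 ≈ 21.500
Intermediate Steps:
j = -45 (j = (3/2)*(-30) = -45)
M(G, l) = -45 - l
-335937/B(M(-5*(-1) - 1, -20)) = -335937/(-45 - 1*(-20))³ = -335937/(-45 + 20)³ = -335937/((-25)³) = -335937/(-15625) = -335937*(-1/15625) = 335937/15625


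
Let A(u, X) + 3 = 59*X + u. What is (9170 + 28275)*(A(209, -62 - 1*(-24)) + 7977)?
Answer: 222460745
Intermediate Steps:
A(u, X) = -3 + u + 59*X (A(u, X) = -3 + (59*X + u) = -3 + (u + 59*X) = -3 + u + 59*X)
(9170 + 28275)*(A(209, -62 - 1*(-24)) + 7977) = (9170 + 28275)*((-3 + 209 + 59*(-62 - 1*(-24))) + 7977) = 37445*((-3 + 209 + 59*(-62 + 24)) + 7977) = 37445*((-3 + 209 + 59*(-38)) + 7977) = 37445*((-3 + 209 - 2242) + 7977) = 37445*(-2036 + 7977) = 37445*5941 = 222460745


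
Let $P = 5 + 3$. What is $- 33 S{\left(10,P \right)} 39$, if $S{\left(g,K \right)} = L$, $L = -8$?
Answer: $10296$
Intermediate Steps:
$P = 8$
$S{\left(g,K \right)} = -8$
$- 33 S{\left(10,P \right)} 39 = \left(-33\right) \left(-8\right) 39 = 264 \cdot 39 = 10296$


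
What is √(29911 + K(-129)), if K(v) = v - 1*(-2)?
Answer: 2*√7446 ≈ 172.58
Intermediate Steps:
K(v) = 2 + v (K(v) = v + 2 = 2 + v)
√(29911 + K(-129)) = √(29911 + (2 - 129)) = √(29911 - 127) = √29784 = 2*√7446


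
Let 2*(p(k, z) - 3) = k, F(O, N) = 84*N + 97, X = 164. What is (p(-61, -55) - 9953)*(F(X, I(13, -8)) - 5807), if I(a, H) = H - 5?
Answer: 67887361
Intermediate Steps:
I(a, H) = -5 + H
F(O, N) = 97 + 84*N
p(k, z) = 3 + k/2
(p(-61, -55) - 9953)*(F(X, I(13, -8)) - 5807) = ((3 + (½)*(-61)) - 9953)*((97 + 84*(-5 - 8)) - 5807) = ((3 - 61/2) - 9953)*((97 + 84*(-13)) - 5807) = (-55/2 - 9953)*((97 - 1092) - 5807) = -19961*(-995 - 5807)/2 = -19961/2*(-6802) = 67887361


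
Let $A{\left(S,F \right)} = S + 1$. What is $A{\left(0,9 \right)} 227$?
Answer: $227$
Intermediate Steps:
$A{\left(S,F \right)} = 1 + S$
$A{\left(0,9 \right)} 227 = \left(1 + 0\right) 227 = 1 \cdot 227 = 227$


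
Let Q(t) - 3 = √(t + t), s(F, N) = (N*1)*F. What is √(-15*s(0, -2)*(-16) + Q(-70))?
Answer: √(3 + 2*I*√35) ≈ 2.7574 + 2.1455*I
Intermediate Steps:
s(F, N) = F*N (s(F, N) = N*F = F*N)
Q(t) = 3 + √2*√t (Q(t) = 3 + √(t + t) = 3 + √(2*t) = 3 + √2*√t)
√(-15*s(0, -2)*(-16) + Q(-70)) = √(-0*(-2)*(-16) + (3 + √2*√(-70))) = √(-15*0*(-16) + (3 + √2*(I*√70))) = √(0*(-16) + (3 + 2*I*√35)) = √(0 + (3 + 2*I*√35)) = √(3 + 2*I*√35)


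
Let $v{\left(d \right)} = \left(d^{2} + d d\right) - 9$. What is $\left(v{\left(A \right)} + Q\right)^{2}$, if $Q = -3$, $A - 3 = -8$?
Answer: $1444$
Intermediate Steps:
$A = -5$ ($A = 3 - 8 = -5$)
$v{\left(d \right)} = -9 + 2 d^{2}$ ($v{\left(d \right)} = \left(d^{2} + d^{2}\right) - 9 = 2 d^{2} - 9 = -9 + 2 d^{2}$)
$\left(v{\left(A \right)} + Q\right)^{2} = \left(\left(-9 + 2 \left(-5\right)^{2}\right) - 3\right)^{2} = \left(\left(-9 + 2 \cdot 25\right) - 3\right)^{2} = \left(\left(-9 + 50\right) - 3\right)^{2} = \left(41 - 3\right)^{2} = 38^{2} = 1444$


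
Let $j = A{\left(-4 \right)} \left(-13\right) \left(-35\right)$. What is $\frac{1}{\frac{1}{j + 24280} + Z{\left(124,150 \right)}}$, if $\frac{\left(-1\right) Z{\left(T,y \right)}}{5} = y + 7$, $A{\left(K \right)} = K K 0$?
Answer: $- \frac{24280}{19059799} \approx -0.0012739$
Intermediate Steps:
$A{\left(K \right)} = 0$ ($A{\left(K \right)} = K^{2} \cdot 0 = 0$)
$j = 0$ ($j = 0 \left(-13\right) \left(-35\right) = 0 \left(-35\right) = 0$)
$Z{\left(T,y \right)} = -35 - 5 y$ ($Z{\left(T,y \right)} = - 5 \left(y + 7\right) = - 5 \left(7 + y\right) = -35 - 5 y$)
$\frac{1}{\frac{1}{j + 24280} + Z{\left(124,150 \right)}} = \frac{1}{\frac{1}{0 + 24280} - 785} = \frac{1}{\frac{1}{24280} - 785} = \frac{1}{- \frac{19059799}{24280}} = - \frac{24280}{19059799}$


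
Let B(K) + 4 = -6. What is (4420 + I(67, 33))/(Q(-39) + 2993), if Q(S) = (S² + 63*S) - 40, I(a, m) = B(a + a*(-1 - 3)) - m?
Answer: 4377/2017 ≈ 2.1701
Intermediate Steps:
B(K) = -10 (B(K) = -4 - 6 = -10)
I(a, m) = -10 - m
Q(S) = -40 + S² + 63*S
(4420 + I(67, 33))/(Q(-39) + 2993) = (4420 + (-10 - 1*33))/((-40 + (-39)² + 63*(-39)) + 2993) = (4420 + (-10 - 33))/((-40 + 1521 - 2457) + 2993) = (4420 - 43)/(-976 + 2993) = 4377/2017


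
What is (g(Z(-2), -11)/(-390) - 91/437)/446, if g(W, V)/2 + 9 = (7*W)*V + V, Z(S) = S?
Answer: -76303/38005890 ≈ -0.0020077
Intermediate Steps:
g(W, V) = -18 + 2*V + 14*V*W (g(W, V) = -18 + 2*((7*W)*V + V) = -18 + 2*(7*V*W + V) = -18 + 2*(V + 7*V*W) = -18 + (2*V + 14*V*W) = -18 + 2*V + 14*V*W)
(g(Z(-2), -11)/(-390) - 91/437)/446 = ((-18 + 2*(-11) + 14*(-11)*(-2))/(-390) - 91/437)/446 = ((-18 - 22 + 308)*(-1/390) - 91*1/437)*(1/446) = (268*(-1/390) - 91/437)*(1/446) = (-134/195 - 91/437)*(1/446) = -76303/85215*1/446 = -76303/38005890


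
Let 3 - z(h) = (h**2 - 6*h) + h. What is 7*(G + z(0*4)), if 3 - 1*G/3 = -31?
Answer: 735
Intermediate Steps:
G = 102 (G = 9 - 3*(-31) = 9 + 93 = 102)
z(h) = 3 - h**2 + 5*h (z(h) = 3 - ((h**2 - 6*h) + h) = 3 - (h**2 - 5*h) = 3 + (-h**2 + 5*h) = 3 - h**2 + 5*h)
7*(G + z(0*4)) = 7*(102 + (3 - (0*4)**2 + 5*(0*4))) = 7*(102 + (3 - 1*0**2 + 5*0)) = 7*(102 + (3 - 1*0 + 0)) = 7*(102 + (3 + 0 + 0)) = 7*(102 + 3) = 7*105 = 735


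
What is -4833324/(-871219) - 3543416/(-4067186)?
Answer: 11372559525184/1771704859867 ≈ 6.4190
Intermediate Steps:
-4833324/(-871219) - 3543416/(-4067186) = -4833324*(-1/871219) - 3543416*(-1/4067186) = 4833324/871219 + 1771708/2033593 = 11372559525184/1771704859867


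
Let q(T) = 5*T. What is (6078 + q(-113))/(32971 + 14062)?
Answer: 5513/47033 ≈ 0.11722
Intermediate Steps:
(6078 + q(-113))/(32971 + 14062) = (6078 + 5*(-113))/(32971 + 14062) = (6078 - 565)/47033 = 5513*(1/47033) = 5513/47033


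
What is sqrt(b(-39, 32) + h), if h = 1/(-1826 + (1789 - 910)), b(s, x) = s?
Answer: I*sqrt(34976498)/947 ≈ 6.2451*I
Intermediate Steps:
h = -1/947 (h = 1/(-1826 + 879) = 1/(-947) = -1/947 ≈ -0.0010560)
sqrt(b(-39, 32) + h) = sqrt(-39 - 1/947) = sqrt(-36934/947) = I*sqrt(34976498)/947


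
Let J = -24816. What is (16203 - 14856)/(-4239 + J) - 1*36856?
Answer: -356950809/9685 ≈ -36856.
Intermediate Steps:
(16203 - 14856)/(-4239 + J) - 1*36856 = (16203 - 14856)/(-4239 - 24816) - 1*36856 = 1347/(-29055) - 36856 = 1347*(-1/29055) - 36856 = -449/9685 - 36856 = -356950809/9685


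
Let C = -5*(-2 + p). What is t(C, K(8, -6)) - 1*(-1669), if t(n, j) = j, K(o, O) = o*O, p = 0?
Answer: 1621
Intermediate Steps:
K(o, O) = O*o
C = 10 (C = -5*(-2 + 0) = -5*(-2) = 10)
t(C, K(8, -6)) - 1*(-1669) = -6*8 - 1*(-1669) = -48 + 1669 = 1621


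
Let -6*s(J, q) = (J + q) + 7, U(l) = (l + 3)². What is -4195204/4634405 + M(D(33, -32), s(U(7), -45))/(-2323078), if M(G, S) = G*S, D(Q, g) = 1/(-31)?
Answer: -29237362988141/32298252895770 ≈ -0.90523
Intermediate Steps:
U(l) = (3 + l)²
s(J, q) = -7/6 - J/6 - q/6 (s(J, q) = -((J + q) + 7)/6 = -(7 + J + q)/6 = -7/6 - J/6 - q/6)
D(Q, g) = -1/31
-4195204/4634405 + M(D(33, -32), s(U(7), -45))/(-2323078) = -4195204/4634405 - (-7/6 - (3 + 7)²/6 - ⅙*(-45))/31/(-2323078) = -4195204*1/4634405 - (-7/6 - ⅙*10² + 15/2)/31*(-1/2323078) = -4195204/4634405 - (-7/6 - ⅙*100 + 15/2)/31*(-1/2323078) = -4195204/4634405 - (-7/6 - 50/3 + 15/2)/31*(-1/2323078) = -4195204/4634405 - 1/31*(-31/3)*(-1/2323078) = -4195204/4634405 + (⅓)*(-1/2323078) = -4195204/4634405 - 1/6969234 = -29237362988141/32298252895770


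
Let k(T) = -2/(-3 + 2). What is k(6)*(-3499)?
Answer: -6998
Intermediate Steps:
k(T) = 2 (k(T) = -2/(-1) = -2*(-1) = 2)
k(6)*(-3499) = 2*(-3499) = -6998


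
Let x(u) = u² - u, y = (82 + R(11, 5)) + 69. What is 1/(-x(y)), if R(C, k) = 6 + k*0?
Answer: -1/24492 ≈ -4.0830e-5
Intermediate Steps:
R(C, k) = 6 (R(C, k) = 6 + 0 = 6)
y = 157 (y = (82 + 6) + 69 = 88 + 69 = 157)
1/(-x(y)) = 1/(-157*(-1 + 157)) = 1/(-157*156) = 1/(-1*24492) = 1/(-24492) = -1/24492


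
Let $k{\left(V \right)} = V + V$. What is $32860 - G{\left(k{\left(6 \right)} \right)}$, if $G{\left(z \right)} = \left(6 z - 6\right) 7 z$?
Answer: $27316$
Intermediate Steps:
$k{\left(V \right)} = 2 V$
$G{\left(z \right)} = z \left(-42 + 42 z\right)$ ($G{\left(z \right)} = \left(-6 + 6 z\right) 7 z = \left(-42 + 42 z\right) z = z \left(-42 + 42 z\right)$)
$32860 - G{\left(k{\left(6 \right)} \right)} = 32860 - 42 \cdot 2 \cdot 6 \left(-1 + 2 \cdot 6\right) = 32860 - 42 \cdot 12 \left(-1 + 12\right) = 32860 - 42 \cdot 12 \cdot 11 = 32860 - 5544 = 27316$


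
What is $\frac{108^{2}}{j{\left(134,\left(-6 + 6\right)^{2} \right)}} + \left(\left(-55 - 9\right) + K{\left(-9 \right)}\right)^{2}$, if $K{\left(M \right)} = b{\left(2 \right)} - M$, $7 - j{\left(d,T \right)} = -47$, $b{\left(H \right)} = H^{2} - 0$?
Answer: $2817$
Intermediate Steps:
$b{\left(H \right)} = H^{2}$ ($b{\left(H \right)} = H^{2} + 0 = H^{2}$)
$j{\left(d,T \right)} = 54$ ($j{\left(d,T \right)} = 7 - -47 = 7 + 47 = 54$)
$K{\left(M \right)} = 4 - M$ ($K{\left(M \right)} = 2^{2} - M = 4 - M$)
$\frac{108^{2}}{j{\left(134,\left(-6 + 6\right)^{2} \right)}} + \left(\left(-55 - 9\right) + K{\left(-9 \right)}\right)^{2} = \frac{108^{2}}{54} + \left(\left(-55 - 9\right) + \left(4 - -9\right)\right)^{2} = 11664 \cdot \frac{1}{54} + \left(-64 + \left(4 + 9\right)\right)^{2} = 216 + \left(-64 + 13\right)^{2} = 216 + \left(-51\right)^{2} = 216 + 2601 = 2817$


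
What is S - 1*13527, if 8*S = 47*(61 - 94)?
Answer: -109767/8 ≈ -13721.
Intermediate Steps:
S = -1551/8 (S = (47*(61 - 94))/8 = (47*(-33))/8 = (1/8)*(-1551) = -1551/8 ≈ -193.88)
S - 1*13527 = -1551/8 - 1*13527 = -1551/8 - 13527 = -109767/8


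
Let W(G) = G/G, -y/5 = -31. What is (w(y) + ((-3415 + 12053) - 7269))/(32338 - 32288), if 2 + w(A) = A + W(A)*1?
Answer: 1523/50 ≈ 30.460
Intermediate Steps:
y = 155 (y = -5*(-31) = 155)
W(G) = 1
w(A) = -1 + A (w(A) = -2 + (A + 1*1) = -2 + (A + 1) = -2 + (1 + A) = -1 + A)
(w(y) + ((-3415 + 12053) - 7269))/(32338 - 32288) = ((-1 + 155) + ((-3415 + 12053) - 7269))/(32338 - 32288) = (154 + (8638 - 7269))/50 = (154 + 1369)*(1/50) = 1523*(1/50) = 1523/50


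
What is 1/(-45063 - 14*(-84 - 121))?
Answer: -1/42193 ≈ -2.3701e-5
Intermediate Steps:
1/(-45063 - 14*(-84 - 121)) = 1/(-45063 - 14*(-205)) = 1/(-45063 + 2870) = 1/(-42193) = -1/42193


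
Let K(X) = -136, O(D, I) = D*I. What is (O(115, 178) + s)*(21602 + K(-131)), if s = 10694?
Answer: 668966424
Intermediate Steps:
(O(115, 178) + s)*(21602 + K(-131)) = (115*178 + 10694)*(21602 - 136) = (20470 + 10694)*21466 = 31164*21466 = 668966424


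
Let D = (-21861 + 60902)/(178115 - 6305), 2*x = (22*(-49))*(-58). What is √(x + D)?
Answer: √102535506652490/57270 ≈ 176.81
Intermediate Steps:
x = 31262 (x = ((22*(-49))*(-58))/2 = (-1078*(-58))/2 = (½)*62524 = 31262)
D = 39041/171810 ≈ 0.22723
√(x + D) = √(31262 + 39041/171810) = √(5371163261/171810) = √102535506652490/57270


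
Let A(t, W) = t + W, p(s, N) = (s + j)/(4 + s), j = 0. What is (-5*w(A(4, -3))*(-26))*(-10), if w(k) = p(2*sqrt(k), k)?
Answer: -1300/3 ≈ -433.33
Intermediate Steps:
p(s, N) = s/(4 + s) (p(s, N) = (s + 0)/(4 + s) = s/(4 + s))
A(t, W) = W + t
w(k) = 2*sqrt(k)/(4 + 2*sqrt(k)) (w(k) = (2*sqrt(k))/(4 + 2*sqrt(k)) = 2*sqrt(k)/(4 + 2*sqrt(k)))
(-5*w(A(4, -3))*(-26))*(-10) = (-5*sqrt(-3 + 4)/(2 + sqrt(-3 + 4))*(-26))*(-10) = (-5*sqrt(1)/(2 + sqrt(1))*(-26))*(-10) = (-5/(2 + 1)*(-26))*(-10) = (-5/3*(-26))*(-10) = (-5*1/3*(-26))*(-10) = -5/3*(-26)*(-10) = (130/3)*(-10) = -1300/3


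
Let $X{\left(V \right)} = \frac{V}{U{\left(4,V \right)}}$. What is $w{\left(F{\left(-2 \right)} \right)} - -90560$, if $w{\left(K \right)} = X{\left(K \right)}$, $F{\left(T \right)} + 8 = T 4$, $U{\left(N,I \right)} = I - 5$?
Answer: $\frac{1901776}{21} \approx 90561.0$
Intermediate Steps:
$U{\left(N,I \right)} = -5 + I$
$F{\left(T \right)} = -8 + 4 T$ ($F{\left(T \right)} = -8 + T 4 = -8 + 4 T$)
$X{\left(V \right)} = \frac{V}{-5 + V}$
$w{\left(K \right)} = \frac{K}{-5 + K}$
$w{\left(F{\left(-2 \right)} \right)} - -90560 = \frac{-8 + 4 \left(-2\right)}{-5 + \left(-8 + 4 \left(-2\right)\right)} - -90560 = \frac{-8 - 8}{-5 - 16} + 90560 = - \frac{16}{-5 - 16} + 90560 = - \frac{16}{-21} + 90560 = \left(-16\right) \left(- \frac{1}{21}\right) + 90560 = \frac{16}{21} + 90560 = \frac{1901776}{21}$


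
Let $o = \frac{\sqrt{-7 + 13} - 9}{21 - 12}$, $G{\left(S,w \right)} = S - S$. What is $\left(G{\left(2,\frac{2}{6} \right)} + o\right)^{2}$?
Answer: $\frac{\left(9 - \sqrt{6}\right)^{2}}{81} \approx 0.52974$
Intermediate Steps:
$G{\left(S,w \right)} = 0$
$o = -1 + \frac{\sqrt{6}}{9}$ ($o = \frac{\sqrt{6} - 9}{9} = \left(-9 + \sqrt{6}\right) \frac{1}{9} = -1 + \frac{\sqrt{6}}{9} \approx -0.72783$)
$\left(G{\left(2,\frac{2}{6} \right)} + o\right)^{2} = \left(0 - \left(1 - \frac{\sqrt{6}}{9}\right)\right)^{2} = \left(-1 + \frac{\sqrt{6}}{9}\right)^{2}$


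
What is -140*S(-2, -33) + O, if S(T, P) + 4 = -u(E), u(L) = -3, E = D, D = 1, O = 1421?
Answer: 1561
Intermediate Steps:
E = 1
S(T, P) = -1 (S(T, P) = -4 - 1*(-3) = -4 + 3 = -1)
-140*S(-2, -33) + O = -140*(-1) + 1421 = 140 + 1421 = 1561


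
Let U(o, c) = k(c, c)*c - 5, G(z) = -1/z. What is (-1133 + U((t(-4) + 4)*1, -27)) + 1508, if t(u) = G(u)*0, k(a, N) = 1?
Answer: 343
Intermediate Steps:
t(u) = 0 (t(u) = -1/u*0 = 0)
U(o, c) = -5 + c (U(o, c) = 1*c - 5 = c - 5 = -5 + c)
(-1133 + U((t(-4) + 4)*1, -27)) + 1508 = (-1133 + (-5 - 27)) + 1508 = (-1133 - 32) + 1508 = -1165 + 1508 = 343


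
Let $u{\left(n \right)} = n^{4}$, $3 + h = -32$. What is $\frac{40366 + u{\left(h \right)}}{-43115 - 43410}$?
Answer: $- \frac{1540991}{86525} \approx -17.81$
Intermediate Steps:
$h = -35$ ($h = -3 - 32 = -35$)
$\frac{40366 + u{\left(h \right)}}{-43115 - 43410} = \frac{40366 + \left(-35\right)^{4}}{-43115 - 43410} = \frac{40366 + 1500625}{-86525} = 1540991 \left(- \frac{1}{86525}\right) = - \frac{1540991}{86525}$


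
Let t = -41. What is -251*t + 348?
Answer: 10639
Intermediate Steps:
-251*t + 348 = -251*(-41) + 348 = 10291 + 348 = 10639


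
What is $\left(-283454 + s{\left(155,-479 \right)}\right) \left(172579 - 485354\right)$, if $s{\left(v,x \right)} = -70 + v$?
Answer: $88630738975$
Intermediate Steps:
$\left(-283454 + s{\left(155,-479 \right)}\right) \left(172579 - 485354\right) = \left(-283454 + \left(-70 + 155\right)\right) \left(172579 - 485354\right) = \left(-283454 + 85\right) \left(-312775\right) = \left(-283369\right) \left(-312775\right) = 88630738975$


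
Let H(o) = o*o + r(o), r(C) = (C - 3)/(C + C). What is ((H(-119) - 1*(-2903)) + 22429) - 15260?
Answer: 2883788/119 ≈ 24234.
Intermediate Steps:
r(C) = (-3 + C)/(2*C) (r(C) = (-3 + C)/((2*C)) = (-3 + C)*(1/(2*C)) = (-3 + C)/(2*C))
H(o) = o² + (-3 + o)/(2*o) (H(o) = o*o + (-3 + o)/(2*o) = o² + (-3 + o)/(2*o))
((H(-119) - 1*(-2903)) + 22429) - 15260 = (((½)*(-3 - 119 + 2*(-119)³)/(-119) - 1*(-2903)) + 22429) - 15260 = (((½)*(-1/119)*(-3 - 119 + 2*(-1685159)) + 2903) + 22429) - 15260 = (((½)*(-1/119)*(-3 - 119 - 3370318) + 2903) + 22429) - 15260 = (((½)*(-1/119)*(-3370440) + 2903) + 22429) - 15260 = ((1685220/119 + 2903) + 22429) - 15260 = (2030677/119 + 22429) - 15260 = 4699728/119 - 15260 = 2883788/119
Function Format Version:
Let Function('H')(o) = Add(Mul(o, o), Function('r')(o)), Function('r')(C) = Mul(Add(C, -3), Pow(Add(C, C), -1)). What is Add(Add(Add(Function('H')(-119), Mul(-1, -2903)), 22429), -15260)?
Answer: Rational(2883788, 119) ≈ 24234.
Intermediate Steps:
Function('r')(C) = Mul(Rational(1, 2), Pow(C, -1), Add(-3, C)) (Function('r')(C) = Mul(Add(-3, C), Pow(Mul(2, C), -1)) = Mul(Add(-3, C), Mul(Rational(1, 2), Pow(C, -1))) = Mul(Rational(1, 2), Pow(C, -1), Add(-3, C)))
Function('H')(o) = Add(Pow(o, 2), Mul(Rational(1, 2), Pow(o, -1), Add(-3, o))) (Function('H')(o) = Add(Mul(o, o), Mul(Rational(1, 2), Pow(o, -1), Add(-3, o))) = Add(Pow(o, 2), Mul(Rational(1, 2), Pow(o, -1), Add(-3, o))))
Add(Add(Add(Function('H')(-119), Mul(-1, -2903)), 22429), -15260) = Add(Add(Add(Mul(Rational(1, 2), Pow(-119, -1), Add(-3, -119, Mul(2, Pow(-119, 3)))), Mul(-1, -2903)), 22429), -15260) = Add(Add(Add(Mul(Rational(1, 2), Rational(-1, 119), Add(-3, -119, Mul(2, -1685159))), 2903), 22429), -15260) = Add(Add(Add(Mul(Rational(1, 2), Rational(-1, 119), Add(-3, -119, -3370318)), 2903), 22429), -15260) = Add(Add(Add(Mul(Rational(1, 2), Rational(-1, 119), -3370440), 2903), 22429), -15260) = Add(Add(Add(Rational(1685220, 119), 2903), 22429), -15260) = Add(Add(Rational(2030677, 119), 22429), -15260) = Add(Rational(4699728, 119), -15260) = Rational(2883788, 119)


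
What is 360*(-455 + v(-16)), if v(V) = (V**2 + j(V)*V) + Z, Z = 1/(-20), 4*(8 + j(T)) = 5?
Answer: -32778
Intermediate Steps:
j(T) = -27/4 (j(T) = -8 + (1/4)*5 = -8 + 5/4 = -27/4)
Z = -1/20 ≈ -0.050000
v(V) = -1/20 + V**2 - 27*V/4 (v(V) = (V**2 - 27*V/4) - 1/20 = -1/20 + V**2 - 27*V/4)
360*(-455 + v(-16)) = 360*(-455 + (-1/20 + (-16)**2 - 27/4*(-16))) = 360*(-455 + (-1/20 + 256 + 108)) = 360*(-455 + 7279/20) = 360*(-1821/20) = -32778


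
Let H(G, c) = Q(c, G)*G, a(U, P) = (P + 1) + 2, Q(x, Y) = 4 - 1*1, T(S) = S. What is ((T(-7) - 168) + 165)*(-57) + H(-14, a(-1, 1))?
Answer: 528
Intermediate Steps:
Q(x, Y) = 3 (Q(x, Y) = 4 - 1 = 3)
a(U, P) = 3 + P (a(U, P) = (1 + P) + 2 = 3 + P)
H(G, c) = 3*G
((T(-7) - 168) + 165)*(-57) + H(-14, a(-1, 1)) = ((-7 - 168) + 165)*(-57) + 3*(-14) = (-175 + 165)*(-57) - 42 = -10*(-57) - 42 = 570 - 42 = 528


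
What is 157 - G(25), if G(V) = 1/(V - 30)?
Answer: 786/5 ≈ 157.20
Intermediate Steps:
G(V) = 1/(-30 + V)
157 - G(25) = 157 - 1/(-30 + 25) = 157 - 1/(-5) = 157 - 1*(-⅕) = 157 + ⅕ = 786/5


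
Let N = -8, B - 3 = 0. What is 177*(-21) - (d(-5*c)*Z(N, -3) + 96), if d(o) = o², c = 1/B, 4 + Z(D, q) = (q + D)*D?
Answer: -12139/3 ≈ -4046.3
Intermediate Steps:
B = 3 (B = 3 + 0 = 3)
Z(D, q) = -4 + D*(D + q) (Z(D, q) = -4 + (q + D)*D = -4 + (D + q)*D = -4 + D*(D + q))
c = ⅓ (c = 1/3 = ⅓ ≈ 0.33333)
177*(-21) - (d(-5*c)*Z(N, -3) + 96) = 177*(-21) - ((-5*⅓)²*(-4 + (-8)² - 8*(-3)) + 96) = -3717 - ((-5/3)²*(-4 + 64 + 24) + 96) = -3717 - ((25/9)*84 + 96) = -3717 - (700/3 + 96) = -3717 - 1*988/3 = -3717 - 988/3 = -12139/3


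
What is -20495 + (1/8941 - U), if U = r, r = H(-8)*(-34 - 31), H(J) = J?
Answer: -187895114/8941 ≈ -21015.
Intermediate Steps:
r = 520 (r = -8*(-34 - 31) = -8*(-65) = 520)
U = 520
-20495 + (1/8941 - U) = -20495 + (1/8941 - 1*520) = -20495 + (1/8941 - 520) = -20495 - 4649319/8941 = -187895114/8941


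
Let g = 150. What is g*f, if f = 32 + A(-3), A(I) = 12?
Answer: 6600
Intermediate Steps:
f = 44 (f = 32 + 12 = 44)
g*f = 150*44 = 6600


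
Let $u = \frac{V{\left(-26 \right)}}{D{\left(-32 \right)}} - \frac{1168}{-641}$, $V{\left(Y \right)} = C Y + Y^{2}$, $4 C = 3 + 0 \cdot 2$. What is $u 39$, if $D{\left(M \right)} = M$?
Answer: $- \frac{29908359}{41024} \approx -729.04$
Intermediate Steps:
$C = \frac{3}{4}$ ($C = \frac{3 + 0 \cdot 2}{4} = \frac{3 + 0}{4} = \frac{1}{4} \cdot 3 = \frac{3}{4} \approx 0.75$)
$V{\left(Y \right)} = Y^{2} + \frac{3 Y}{4}$ ($V{\left(Y \right)} = \frac{3 Y}{4} + Y^{2} = Y^{2} + \frac{3 Y}{4}$)
$u = - \frac{766881}{41024}$ ($u = \frac{\frac{1}{4} \left(-26\right) \left(3 + 4 \left(-26\right)\right)}{-32} - \frac{1168}{-641} = \frac{1}{4} \left(-26\right) \left(3 - 104\right) \left(- \frac{1}{32}\right) - - \frac{1168}{641} = \frac{1}{4} \left(-26\right) \left(-101\right) \left(- \frac{1}{32}\right) + \frac{1168}{641} = \frac{1313}{2} \left(- \frac{1}{32}\right) + \frac{1168}{641} = - \frac{1313}{64} + \frac{1168}{641} = - \frac{766881}{41024} \approx -18.693$)
$u 39 = \left(- \frac{766881}{41024}\right) 39 = - \frac{29908359}{41024}$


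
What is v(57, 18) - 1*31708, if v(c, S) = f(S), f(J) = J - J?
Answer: -31708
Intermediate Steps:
f(J) = 0
v(c, S) = 0
v(57, 18) - 1*31708 = 0 - 1*31708 = 0 - 31708 = -31708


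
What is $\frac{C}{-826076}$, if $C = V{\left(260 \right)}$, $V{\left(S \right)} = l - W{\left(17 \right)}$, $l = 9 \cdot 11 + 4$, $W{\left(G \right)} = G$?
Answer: $- \frac{43}{413038} \approx -0.00010411$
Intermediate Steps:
$l = 103$ ($l = 99 + 4 = 103$)
$V{\left(S \right)} = 86$ ($V{\left(S \right)} = 103 - 17 = 86$)
$C = 86$
$\frac{C}{-826076} = \frac{86}{-826076} = 86 \left(- \frac{1}{826076}\right) = - \frac{43}{413038}$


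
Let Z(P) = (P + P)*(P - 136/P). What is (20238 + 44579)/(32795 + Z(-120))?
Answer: 64817/61323 ≈ 1.0570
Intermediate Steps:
Z(P) = 2*P*(P - 136/P) (Z(P) = (2*P)*(P - 136/P) = 2*P*(P - 136/P))
(20238 + 44579)/(32795 + Z(-120)) = (20238 + 44579)/(32795 + (-272 + 2*(-120)²)) = 64817/(32795 + (-272 + 2*14400)) = 64817/(32795 + (-272 + 28800)) = 64817/(32795 + 28528) = 64817/61323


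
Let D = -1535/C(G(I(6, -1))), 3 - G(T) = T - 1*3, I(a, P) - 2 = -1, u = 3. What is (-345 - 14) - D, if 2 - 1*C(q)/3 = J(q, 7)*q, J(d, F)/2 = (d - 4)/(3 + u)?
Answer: 1176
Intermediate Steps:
I(a, P) = 1 (I(a, P) = 2 - 1 = 1)
G(T) = 6 - T (G(T) = 3 - (T - 1*3) = 3 - (T - 3) = 3 - (-3 + T) = 3 + (3 - T) = 6 - T)
J(d, F) = -4/3 + d/3 (J(d, F) = 2*((d - 4)/(3 + 3)) = 2*((-4 + d)/6) = 2*((-4 + d)*(1/6)) = 2*(-2/3 + d/6) = -4/3 + d/3)
C(q) = 6 - 3*q*(-4/3 + q/3) (C(q) = 6 - 3*(-4/3 + q/3)*q = 6 - 3*q*(-4/3 + q/3))
D = -1535 (D = -1535/(6 - (6 - 1*1)*(-4 + (6 - 1*1))) = -1535/(6 - (6 - 1)*(-4 + (6 - 1))) = -1535/(6 - 1*5*(-4 + 5)) = -1535/(6 - 1*5*1) = -1535/(6 - 5) = -1535/1 = -1535*1 = -1535)
(-345 - 14) - D = (-345 - 14) - 1*(-1535) = -359 + 1535 = 1176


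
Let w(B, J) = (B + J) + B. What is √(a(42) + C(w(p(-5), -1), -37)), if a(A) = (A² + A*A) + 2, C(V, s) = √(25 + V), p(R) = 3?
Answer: √(3530 + √30) ≈ 59.460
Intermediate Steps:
w(B, J) = J + 2*B
a(A) = 2 + 2*A² (a(A) = (A² + A²) + 2 = 2*A² + 2 = 2 + 2*A²)
√(a(42) + C(w(p(-5), -1), -37)) = √((2 + 2*42²) + √(25 + (-1 + 2*3))) = √((2 + 2*1764) + √(25 + (-1 + 6))) = √((2 + 3528) + √(25 + 5)) = √(3530 + √30)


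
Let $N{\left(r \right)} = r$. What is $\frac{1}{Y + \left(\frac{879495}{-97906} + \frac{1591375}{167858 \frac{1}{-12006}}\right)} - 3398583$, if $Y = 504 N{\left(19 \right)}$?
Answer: $- \frac{2911514197510457017297}{856684741111881} \approx -3.3986 \cdot 10^{6}$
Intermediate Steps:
$Y = 9576$ ($Y = 504 \cdot 19 = 9576$)
$\frac{1}{Y + \left(\frac{879495}{-97906} + \frac{1591375}{167858 \frac{1}{-12006}}\right)} - 3398583 = \frac{1}{9576 + \left(\frac{879495}{-97906} + \frac{1591375}{167858 \frac{1}{-12006}}\right)} - 3398583 = \frac{1}{9576 + \left(879495 \left(- \frac{1}{97906}\right) + \frac{1591375}{167858 \left(- \frac{1}{12006}\right)}\right)} - 3398583 = \frac{1}{9576 + \left(- \frac{879495}{97906} + \frac{1591375}{- \frac{83929}{6003}}\right)} - 3398583 = \frac{1}{9576 + \left(- \frac{879495}{97906} + 1591375 \left(- \frac{6003}{83929}\right)\right)} - 3398583 = \frac{1}{9576 - \frac{935372195118105}{8217152674}} - 3398583 = \frac{1}{- \frac{856684741111881}{8217152674}} - 3398583 = - \frac{8217152674}{856684741111881} - 3398583 = - \frac{2911514197510457017297}{856684741111881}$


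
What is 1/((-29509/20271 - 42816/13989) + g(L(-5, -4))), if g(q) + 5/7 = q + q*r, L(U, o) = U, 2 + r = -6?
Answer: 661665711/19697324267 ≈ 0.033592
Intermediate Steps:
r = -8 (r = -2 - 6 = -8)
g(q) = -5/7 - 7*q (g(q) = -5/7 + (q + q*(-8)) = -5/7 + (q - 8*q) = -5/7 - 7*q)
1/((-29509/20271 - 42816/13989) + g(L(-5, -4))) = 1/((-29509/20271 - 42816/13989) + (-5/7 - 7*(-5))) = 1/((-29509*1/20271 - 42816*1/13989) + (-5/7 + 35)) = 1/((-29509/20271 - 14272/4663) + 240/7) = 1/(-426908179/94523673 + 240/7) = 1/(19697324267/661665711) = 661665711/19697324267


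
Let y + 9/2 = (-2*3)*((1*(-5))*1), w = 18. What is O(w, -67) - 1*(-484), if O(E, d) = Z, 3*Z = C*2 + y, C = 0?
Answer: 985/2 ≈ 492.50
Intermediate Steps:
y = 51/2 (y = -9/2 + (-2*3)*((1*(-5))*1) = -9/2 - (-30) = -9/2 - 6*(-5) = -9/2 + 30 = 51/2 ≈ 25.500)
Z = 17/2 (Z = (0*2 + 51/2)/3 = (0 + 51/2)/3 = (⅓)*(51/2) = 17/2 ≈ 8.5000)
O(E, d) = 17/2
O(w, -67) - 1*(-484) = 17/2 - 1*(-484) = 17/2 + 484 = 985/2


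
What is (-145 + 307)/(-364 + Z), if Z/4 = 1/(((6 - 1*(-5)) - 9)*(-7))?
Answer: -189/425 ≈ -0.44471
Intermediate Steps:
Z = -2/7 (Z = 4/((((6 - 1*(-5)) - 9)*(-7))) = 4/((((6 + 5) - 9)*(-7))) = 4/(((11 - 9)*(-7))) = 4/((2*(-7))) = 4/(-14) = 4*(-1/14) = -2/7 ≈ -0.28571)
(-145 + 307)/(-364 + Z) = (-145 + 307)/(-364 - 2/7) = 162/(-2550/7) = 162*(-7/2550) = -189/425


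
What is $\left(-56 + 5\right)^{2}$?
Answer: $2601$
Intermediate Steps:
$\left(-56 + 5\right)^{2} = \left(-51\right)^{2} = 2601$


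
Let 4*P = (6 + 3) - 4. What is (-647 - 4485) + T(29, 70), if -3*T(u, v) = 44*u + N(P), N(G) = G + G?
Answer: -33349/6 ≈ -5558.2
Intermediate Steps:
P = 5/4 (P = ((6 + 3) - 4)/4 = (9 - 4)/4 = (¼)*5 = 5/4 ≈ 1.2500)
N(G) = 2*G
T(u, v) = -⅚ - 44*u/3 (T(u, v) = -(44*u + 2*(5/4))/3 = -(44*u + 5/2)/3 = -(5/2 + 44*u)/3 = -⅚ - 44*u/3)
(-647 - 4485) + T(29, 70) = (-647 - 4485) + (-⅚ - 44/3*29) = -5132 + (-⅚ - 1276/3) = -5132 - 2557/6 = -33349/6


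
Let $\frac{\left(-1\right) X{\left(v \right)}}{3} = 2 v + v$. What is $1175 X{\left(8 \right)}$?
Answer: $-84600$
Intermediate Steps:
$X{\left(v \right)} = - 9 v$ ($X{\left(v \right)} = - 3 \left(2 v + v\right) = - 3 \cdot 3 v = - 9 v$)
$1175 X{\left(8 \right)} = 1175 \left(\left(-9\right) 8\right) = 1175 \left(-72\right) = -84600$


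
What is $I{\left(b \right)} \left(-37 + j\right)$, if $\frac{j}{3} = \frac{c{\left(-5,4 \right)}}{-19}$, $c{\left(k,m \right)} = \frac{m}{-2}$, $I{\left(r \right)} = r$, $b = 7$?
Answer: $- \frac{4879}{19} \approx -256.79$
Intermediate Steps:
$c{\left(k,m \right)} = - \frac{m}{2}$ ($c{\left(k,m \right)} = m \left(- \frac{1}{2}\right) = - \frac{m}{2}$)
$j = \frac{6}{19}$ ($j = 3 \frac{\left(- \frac{1}{2}\right) 4}{-19} = 3 \left(\left(-2\right) \left(- \frac{1}{19}\right)\right) = 3 \cdot \frac{2}{19} = \frac{6}{19} \approx 0.31579$)
$I{\left(b \right)} \left(-37 + j\right) = 7 \left(-37 + \frac{6}{19}\right) = 7 \left(- \frac{697}{19}\right) = - \frac{4879}{19}$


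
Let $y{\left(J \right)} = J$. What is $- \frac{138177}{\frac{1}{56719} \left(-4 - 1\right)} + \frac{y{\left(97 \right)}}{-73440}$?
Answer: $\frac{115113693430847}{73440} \approx 1.5675 \cdot 10^{9}$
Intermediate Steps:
$- \frac{138177}{\frac{1}{56719} \left(-4 - 1\right)} + \frac{y{\left(97 \right)}}{-73440} = - \frac{138177}{\frac{1}{56719} \left(-4 - 1\right)} + \frac{97}{-73440} = - \frac{138177}{\frac{1}{56719} \left(-4 - 1\right)} + 97 \left(- \frac{1}{73440}\right) = - \frac{138177}{\frac{1}{56719} \left(-5\right)} - \frac{97}{73440} = - \frac{138177}{- \frac{5}{56719}} - \frac{97}{73440} = \left(-138177\right) \left(- \frac{56719}{5}\right) - \frac{97}{73440} = \frac{7837261263}{5} - \frac{97}{73440} = \frac{115113693430847}{73440}$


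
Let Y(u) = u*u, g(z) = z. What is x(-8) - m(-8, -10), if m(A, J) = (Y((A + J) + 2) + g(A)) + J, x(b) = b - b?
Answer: -238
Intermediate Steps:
x(b) = 0
Y(u) = u²
m(A, J) = A + J + (2 + A + J)² (m(A, J) = (((A + J) + 2)² + A) + J = ((2 + A + J)² + A) + J = (A + (2 + A + J)²) + J = A + J + (2 + A + J)²)
x(-8) - m(-8, -10) = 0 - (-8 - 10 + (2 - 8 - 10)²) = 0 - (-8 - 10 + (-16)²) = 0 - (-8 - 10 + 256) = 0 - 1*238 = 0 - 238 = -238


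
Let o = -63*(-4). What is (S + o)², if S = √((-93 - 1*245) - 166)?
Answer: 63000 + 3024*I*√14 ≈ 63000.0 + 11315.0*I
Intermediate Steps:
o = 252
S = 6*I*√14 (S = √((-93 - 245) - 166) = √(-338 - 166) = √(-504) = 6*I*√14 ≈ 22.45*I)
(S + o)² = (6*I*√14 + 252)² = (252 + 6*I*√14)²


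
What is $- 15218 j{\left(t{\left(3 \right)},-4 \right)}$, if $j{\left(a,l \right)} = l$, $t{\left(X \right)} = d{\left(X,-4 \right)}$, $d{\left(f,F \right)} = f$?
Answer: $60872$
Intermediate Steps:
$t{\left(X \right)} = X$
$- 15218 j{\left(t{\left(3 \right)},-4 \right)} = \left(-15218\right) \left(-4\right) = 60872$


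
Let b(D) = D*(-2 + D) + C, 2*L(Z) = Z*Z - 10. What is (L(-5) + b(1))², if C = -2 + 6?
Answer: 441/4 ≈ 110.25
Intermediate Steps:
L(Z) = -5 + Z²/2 (L(Z) = (Z*Z - 10)/2 = (Z² - 10)/2 = (-10 + Z²)/2 = -5 + Z²/2)
C = 4
b(D) = 4 + D*(-2 + D) (b(D) = D*(-2 + D) + 4 = 4 + D*(-2 + D))
(L(-5) + b(1))² = ((-5 + (½)*(-5)²) + (4 + 1² - 2*1))² = ((-5 + (½)*25) + (4 + 1 - 2))² = ((-5 + 25/2) + 3)² = (15/2 + 3)² = (21/2)² = 441/4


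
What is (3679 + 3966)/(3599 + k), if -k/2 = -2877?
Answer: 7645/9353 ≈ 0.81738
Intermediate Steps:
k = 5754 (k = -2*(-2877) = 5754)
(3679 + 3966)/(3599 + k) = (3679 + 3966)/(3599 + 5754) = 7645/9353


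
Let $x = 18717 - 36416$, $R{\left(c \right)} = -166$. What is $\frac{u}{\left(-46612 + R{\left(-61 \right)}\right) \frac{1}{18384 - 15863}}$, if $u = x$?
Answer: $\frac{44619179}{46778} \approx 953.85$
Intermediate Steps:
$x = -17699$
$u = -17699$
$\frac{u}{\left(-46612 + R{\left(-61 \right)}\right) \frac{1}{18384 - 15863}} = - \frac{17699}{\left(-46612 - 166\right) \frac{1}{18384 - 15863}} = - \frac{17699}{\left(-46778\right) \frac{1}{2521}} = - \frac{17699}{- \frac{46778}{2521}} = \left(-17699\right) \left(- \frac{2521}{46778}\right) = \frac{44619179}{46778}$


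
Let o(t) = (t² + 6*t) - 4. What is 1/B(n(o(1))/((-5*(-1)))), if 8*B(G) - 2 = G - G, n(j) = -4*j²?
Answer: 4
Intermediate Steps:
o(t) = -4 + t² + 6*t
B(G) = ¼ (B(G) = ¼ + (G - G)/8 = ¼ + (⅛)*0 = ¼ + 0 = ¼)
1/B(n(o(1))/((-5*(-1)))) = 1/(¼) = 4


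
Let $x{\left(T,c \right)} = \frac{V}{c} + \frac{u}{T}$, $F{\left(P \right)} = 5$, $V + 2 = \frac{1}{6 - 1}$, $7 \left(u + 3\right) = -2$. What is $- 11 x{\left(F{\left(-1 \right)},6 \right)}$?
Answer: $\frac{737}{70} \approx 10.529$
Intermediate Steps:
$u = - \frac{23}{7}$ ($u = -3 + \frac{1}{7} \left(-2\right) = -3 - \frac{2}{7} = - \frac{23}{7} \approx -3.2857$)
$V = - \frac{9}{5}$ ($V = -2 + \frac{1}{6 - 1} = -2 + \frac{1}{5} = - \frac{9}{5} \approx -1.8$)
$x{\left(T,c \right)} = - \frac{23}{7 T} - \frac{9}{5 c}$ ($x{\left(T,c \right)} = - \frac{9}{5 c} - \frac{23}{7 T} = - \frac{23}{7 T} - \frac{9}{5 c}$)
$- 11 x{\left(F{\left(-1 \right)},6 \right)} = - 11 \left(- \frac{23}{7 \cdot 5} - \frac{9}{5 \cdot 6}\right) = - 11 \left(\left(- \frac{23}{7}\right) \frac{1}{5} - \frac{3}{10}\right) = - 11 \left(- \frac{23}{35} - \frac{3}{10}\right) = \left(-11\right) \left(- \frac{67}{70}\right) = \frac{737}{70}$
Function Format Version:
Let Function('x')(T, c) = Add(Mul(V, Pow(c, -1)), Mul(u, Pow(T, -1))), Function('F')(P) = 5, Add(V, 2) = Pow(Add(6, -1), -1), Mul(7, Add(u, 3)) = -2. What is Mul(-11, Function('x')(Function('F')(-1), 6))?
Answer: Rational(737, 70) ≈ 10.529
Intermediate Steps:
u = Rational(-23, 7) (u = Add(-3, Mul(Rational(1, 7), -2)) = Add(-3, Rational(-2, 7)) = Rational(-23, 7) ≈ -3.2857)
V = Rational(-9, 5) (V = Add(-2, Pow(Add(6, -1), -1)) = Add(-2, Pow(5, -1)) = Add(-2, Rational(1, 5)) = Rational(-9, 5) ≈ -1.8000)
Function('x')(T, c) = Add(Mul(Rational(-23, 7), Pow(T, -1)), Mul(Rational(-9, 5), Pow(c, -1))) (Function('x')(T, c) = Add(Mul(Rational(-9, 5), Pow(c, -1)), Mul(Rational(-23, 7), Pow(T, -1))) = Add(Mul(Rational(-23, 7), Pow(T, -1)), Mul(Rational(-9, 5), Pow(c, -1))))
Mul(-11, Function('x')(Function('F')(-1), 6)) = Mul(-11, Add(Mul(Rational(-23, 7), Pow(5, -1)), Mul(Rational(-9, 5), Pow(6, -1)))) = Mul(-11, Add(Mul(Rational(-23, 7), Rational(1, 5)), Mul(Rational(-9, 5), Rational(1, 6)))) = Mul(-11, Add(Rational(-23, 35), Rational(-3, 10))) = Mul(-11, Rational(-67, 70)) = Rational(737, 70)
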